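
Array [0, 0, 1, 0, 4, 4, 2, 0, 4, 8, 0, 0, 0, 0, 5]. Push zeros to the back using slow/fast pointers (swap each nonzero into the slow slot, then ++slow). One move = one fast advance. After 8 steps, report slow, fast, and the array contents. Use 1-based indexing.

slow=1 fast=1: a[fast]=0, fast++
slow=1 fast=2: a[fast]=0, fast++
slow=1 fast=3: a[fast]=1≠0 swap→a[1]=1, slow++,fast++
slow=2 fast=4: a[fast]=0, fast++
slow=2 fast=5: a[fast]=4≠0 swap→a[2]=4, slow++,fast++
slow=3 fast=6: a[fast]=4≠0 swap→a[3]=4, slow++,fast++
slow=4 fast=7: a[fast]=2≠0 swap→a[4]=2, slow++,fast++
slow=5 fast=8: a[fast]=0, fast++

slow=5, fast=9, a=[1, 4, 4, 2, 0, 0, 0, 0, 4, 8, 0, 0, 0, 0, 5]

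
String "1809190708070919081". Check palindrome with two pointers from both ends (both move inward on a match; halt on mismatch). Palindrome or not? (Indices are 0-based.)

l=0 r=18: '1'=='1', l++,r--
l=1 r=17: '8'=='8', l++,r--
l=2 r=16: '0'=='0', l++,r--
l=3 r=15: '9'=='9', l++,r--
l=4 r=14: '1'=='1', l++,r--
l=5 r=13: '9'=='9', l++,r--
l=6 r=12: '0'=='0', l++,r--
l=7 r=11: '7'=='7', l++,r--
l=8 r=10: '0'=='0', l++,r--

palindrome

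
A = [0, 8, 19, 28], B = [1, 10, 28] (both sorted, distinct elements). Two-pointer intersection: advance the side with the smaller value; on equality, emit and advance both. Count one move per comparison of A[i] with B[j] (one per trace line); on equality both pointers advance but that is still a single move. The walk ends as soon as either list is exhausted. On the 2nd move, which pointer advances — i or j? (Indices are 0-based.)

[i=0,j=0] 0<1 → i++
[i=1,j=0] 8>1 → j++

j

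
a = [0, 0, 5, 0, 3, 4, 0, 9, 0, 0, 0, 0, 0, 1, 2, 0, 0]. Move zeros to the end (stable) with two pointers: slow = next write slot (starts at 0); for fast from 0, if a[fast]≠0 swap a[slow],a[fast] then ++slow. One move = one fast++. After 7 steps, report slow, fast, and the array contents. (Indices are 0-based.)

slow=3, fast=7, a=[5, 3, 4, 0, 0, 0, 0, 9, 0, 0, 0, 0, 0, 1, 2, 0, 0]

(s=0,f=0) a[fast]=0 → fast++
(s=0,f=1) a[fast]=0 → fast++
(s=0,f=2) a[fast]=5≠0 swap→a[0]=5 → slow++,fast++
(s=1,f=3) a[fast]=0 → fast++
(s=1,f=4) a[fast]=3≠0 swap→a[1]=3 → slow++,fast++
(s=2,f=5) a[fast]=4≠0 swap→a[2]=4 → slow++,fast++
(s=3,f=6) a[fast]=0 → fast++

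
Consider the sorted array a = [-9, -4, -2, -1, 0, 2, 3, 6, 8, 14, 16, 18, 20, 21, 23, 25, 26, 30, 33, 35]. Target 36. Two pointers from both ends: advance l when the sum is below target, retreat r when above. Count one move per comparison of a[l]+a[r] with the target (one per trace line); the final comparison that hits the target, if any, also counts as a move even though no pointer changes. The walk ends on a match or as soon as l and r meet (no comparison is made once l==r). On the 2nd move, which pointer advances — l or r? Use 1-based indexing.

[1,20] -9+35=26 <36 → l++
[2,20] -4+35=31 <36 → l++

l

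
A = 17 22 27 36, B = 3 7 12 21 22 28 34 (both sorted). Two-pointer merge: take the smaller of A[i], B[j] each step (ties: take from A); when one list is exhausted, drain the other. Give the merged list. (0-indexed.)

i=0 j=0: A[i]=17>B[j]=3 take 3, j++
i=0 j=1: A[i]=17>B[j]=7 take 7, j++
i=0 j=2: A[i]=17>B[j]=12 take 12, j++
i=0 j=3: A[i]=17<=B[j]=21 take 17, i++
i=1 j=3: A[i]=22>B[j]=21 take 21, j++
i=1 j=4: A[i]=22<=B[j]=22 take 22, i++
i=2 j=4: A[i]=27>B[j]=22 take 22, j++
i=2 j=5: A[i]=27<=B[j]=28 take 27, i++
i=3 j=5: A[i]=36>B[j]=28 take 28, j++
i=3 j=6: A[i]=36>B[j]=34 take 34, j++
i=3 j=7: B done, take A[i]=36, i++

[3, 7, 12, 17, 21, 22, 22, 27, 28, 34, 36]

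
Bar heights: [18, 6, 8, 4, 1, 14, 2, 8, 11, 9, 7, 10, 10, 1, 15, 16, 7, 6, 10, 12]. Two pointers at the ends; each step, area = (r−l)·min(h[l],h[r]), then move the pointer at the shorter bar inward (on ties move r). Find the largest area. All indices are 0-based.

l=0 r=19: min(18,12)*19=228 best=228 *, r--
l=0 r=18: min(18,10)*18=180 best=228, r--
l=0 r=17: min(18,6)*17=102 best=228, r--
l=0 r=16: min(18,7)*16=112 best=228, r--
l=0 r=15: min(18,16)*15=240 best=240 *, r--
l=0 r=14: min(18,15)*14=210 best=240, r--
l=0 r=13: min(18,1)*13=13 best=240, r--
l=0 r=12: min(18,10)*12=120 best=240, r--
l=0 r=11: min(18,10)*11=110 best=240, r--
l=0 r=10: min(18,7)*10=70 best=240, r--
l=0 r=9: min(18,9)*9=81 best=240, r--
l=0 r=8: min(18,11)*8=88 best=240, r--
l=0 r=7: min(18,8)*7=56 best=240, r--
l=0 r=6: min(18,2)*6=12 best=240, r--
l=0 r=5: min(18,14)*5=70 best=240, r--
l=0 r=4: min(18,1)*4=4 best=240, r--
l=0 r=3: min(18,4)*3=12 best=240, r--
l=0 r=2: min(18,8)*2=16 best=240, r--
l=0 r=1: min(18,6)*1=6 best=240, r--

max area = 240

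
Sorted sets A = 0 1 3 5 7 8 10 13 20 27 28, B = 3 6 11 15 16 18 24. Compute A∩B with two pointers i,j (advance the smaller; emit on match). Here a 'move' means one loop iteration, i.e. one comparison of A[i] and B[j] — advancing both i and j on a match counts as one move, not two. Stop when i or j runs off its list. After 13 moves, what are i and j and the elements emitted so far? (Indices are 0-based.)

i=8, j=6, emitted=[3]

i=0 j=0: 0<3, i++
i=1 j=0: 1<3, i++
i=2 j=0: 3==3 emit, i++,j++
i=3 j=1: 5<6, i++
i=4 j=1: 7>6, j++
i=4 j=2: 7<11, i++
i=5 j=2: 8<11, i++
i=6 j=2: 10<11, i++
i=7 j=2: 13>11, j++
i=7 j=3: 13<15, i++
i=8 j=3: 20>15, j++
i=8 j=4: 20>16, j++
i=8 j=5: 20>18, j++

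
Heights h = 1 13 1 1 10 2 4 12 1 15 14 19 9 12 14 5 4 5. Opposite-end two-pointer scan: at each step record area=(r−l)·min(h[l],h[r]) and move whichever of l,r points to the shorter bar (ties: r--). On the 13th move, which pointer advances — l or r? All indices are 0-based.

r

l=0 r=17: min(1,5)*17=17 best=17 *, l++
l=1 r=17: min(13,5)*16=80 best=80 *, r--
l=1 r=16: min(13,4)*15=60 best=80, r--
l=1 r=15: min(13,5)*14=70 best=80, r--
l=1 r=14: min(13,14)*13=169 best=169 *, l++
l=2 r=14: min(1,14)*12=12 best=169, l++
l=3 r=14: min(1,14)*11=11 best=169, l++
l=4 r=14: min(10,14)*10=100 best=169, l++
l=5 r=14: min(2,14)*9=18 best=169, l++
l=6 r=14: min(4,14)*8=32 best=169, l++
l=7 r=14: min(12,14)*7=84 best=169, l++
l=8 r=14: min(1,14)*6=6 best=169, l++
l=9 r=14: min(15,14)*5=70 best=169, r--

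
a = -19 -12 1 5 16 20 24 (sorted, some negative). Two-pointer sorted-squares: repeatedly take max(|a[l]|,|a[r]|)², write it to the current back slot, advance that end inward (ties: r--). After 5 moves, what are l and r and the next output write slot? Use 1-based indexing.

[1,7] |-19|<=|24| out[7]=576 → r--
[1,6] |-19|<=|20| out[6]=400 → r--
[1,5] |-19|>|16| out[5]=361 → l++
[2,5] |-12|<=|16| out[4]=256 → r--
[2,4] |-12|>|5| out[3]=144 → l++

l=3, r=4, next write slot=2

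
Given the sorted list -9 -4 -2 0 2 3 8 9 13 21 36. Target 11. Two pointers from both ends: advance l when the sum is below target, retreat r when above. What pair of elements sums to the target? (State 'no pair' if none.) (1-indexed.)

(-2, 13)

l=1 r=11: -9+36=27 >11, r--
l=1 r=10: -9+21=12 >11, r--
l=1 r=9: -9+13=4 <11, l++
l=2 r=9: -4+13=9 <11, l++
l=3 r=9: -2+13=11, found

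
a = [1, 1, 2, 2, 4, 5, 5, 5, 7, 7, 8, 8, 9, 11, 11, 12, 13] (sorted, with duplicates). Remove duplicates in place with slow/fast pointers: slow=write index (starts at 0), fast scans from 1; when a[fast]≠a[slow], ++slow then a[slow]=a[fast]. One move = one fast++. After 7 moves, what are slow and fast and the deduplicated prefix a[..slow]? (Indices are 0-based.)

slow=3, fast=8, prefix=[1, 2, 4, 5]

slow=0 fast=1: a[fast]=1=a[slow] dup, fast++
slow=0 fast=2: a[fast]=2≠a[slow]=1 write a[1]=2, slow++,fast++
slow=1 fast=3: a[fast]=2=a[slow] dup, fast++
slow=1 fast=4: a[fast]=4≠a[slow]=2 write a[2]=4, slow++,fast++
slow=2 fast=5: a[fast]=5≠a[slow]=4 write a[3]=5, slow++,fast++
slow=3 fast=6: a[fast]=5=a[slow] dup, fast++
slow=3 fast=7: a[fast]=5=a[slow] dup, fast++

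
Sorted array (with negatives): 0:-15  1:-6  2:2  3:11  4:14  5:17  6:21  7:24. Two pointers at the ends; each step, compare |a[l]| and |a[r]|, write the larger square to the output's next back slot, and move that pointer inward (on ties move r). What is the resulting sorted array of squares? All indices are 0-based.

[4, 36, 121, 196, 225, 289, 441, 576]

[0,7] |-15|<=|24| out[7]=576 → r--
[0,6] |-15|<=|21| out[6]=441 → r--
[0,5] |-15|<=|17| out[5]=289 → r--
[0,4] |-15|>|14| out[4]=225 → l++
[1,4] |-6|<=|14| out[3]=196 → r--
[1,3] |-6|<=|11| out[2]=121 → r--
[1,2] |-6|>|2| out[1]=36 → l++
[2,2] |2|<=|2| out[0]=4 → r--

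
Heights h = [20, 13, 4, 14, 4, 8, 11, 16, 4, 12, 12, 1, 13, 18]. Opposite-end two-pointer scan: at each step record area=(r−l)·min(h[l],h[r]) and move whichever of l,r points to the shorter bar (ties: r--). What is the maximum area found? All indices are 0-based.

[0,13] min(20,18)*13=234 best=234 * → r--
[0,12] min(20,13)*12=156 best=234 → r--
[0,11] min(20,1)*11=11 best=234 → r--
[0,10] min(20,12)*10=120 best=234 → r--
[0,9] min(20,12)*9=108 best=234 → r--
[0,8] min(20,4)*8=32 best=234 → r--
[0,7] min(20,16)*7=112 best=234 → r--
[0,6] min(20,11)*6=66 best=234 → r--
[0,5] min(20,8)*5=40 best=234 → r--
[0,4] min(20,4)*4=16 best=234 → r--
[0,3] min(20,14)*3=42 best=234 → r--
[0,2] min(20,4)*2=8 best=234 → r--
[0,1] min(20,13)*1=13 best=234 → r--

max area = 234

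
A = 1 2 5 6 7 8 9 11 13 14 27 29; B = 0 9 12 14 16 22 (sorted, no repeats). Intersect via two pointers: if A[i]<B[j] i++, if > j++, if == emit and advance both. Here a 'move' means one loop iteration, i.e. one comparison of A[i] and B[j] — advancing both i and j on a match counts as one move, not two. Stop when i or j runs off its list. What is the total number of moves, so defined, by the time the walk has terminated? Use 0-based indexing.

[i=0,j=0] 1>0 → j++
[i=0,j=1] 1<9 → i++
[i=1,j=1] 2<9 → i++
[i=2,j=1] 5<9 → i++
[i=3,j=1] 6<9 → i++
[i=4,j=1] 7<9 → i++
[i=5,j=1] 8<9 → i++
[i=6,j=1] 9==9 emit → i++,j++
[i=7,j=2] 11<12 → i++
[i=8,j=2] 13>12 → j++
[i=8,j=3] 13<14 → i++
[i=9,j=3] 14==14 emit → i++,j++
[i=10,j=4] 27>16 → j++
[i=10,j=5] 27>22 → j++

14 moves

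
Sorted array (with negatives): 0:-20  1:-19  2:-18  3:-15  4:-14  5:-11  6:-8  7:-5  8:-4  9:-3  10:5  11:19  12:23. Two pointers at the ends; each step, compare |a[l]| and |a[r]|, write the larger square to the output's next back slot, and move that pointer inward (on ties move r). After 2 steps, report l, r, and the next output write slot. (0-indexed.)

l=1, r=11, next write slot=10

l=0 r=12: |-20|<=|23| out[12]=529, r--
l=0 r=11: |-20|>|19| out[11]=400, l++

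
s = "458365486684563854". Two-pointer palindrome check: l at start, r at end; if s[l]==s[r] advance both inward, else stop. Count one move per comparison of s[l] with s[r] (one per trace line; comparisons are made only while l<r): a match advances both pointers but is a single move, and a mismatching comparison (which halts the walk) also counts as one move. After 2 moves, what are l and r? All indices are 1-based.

l=3, r=16

[1,18] '4'=='4' → l++,r--
[2,17] '5'=='5' → l++,r--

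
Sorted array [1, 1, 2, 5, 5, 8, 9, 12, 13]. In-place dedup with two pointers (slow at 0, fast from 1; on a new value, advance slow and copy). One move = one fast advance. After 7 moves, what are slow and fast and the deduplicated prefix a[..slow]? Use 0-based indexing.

slow=5, fast=8, prefix=[1, 2, 5, 8, 9, 12]

(s=0,f=1) a[fast]=1=a[slow] dup → fast++
(s=0,f=2) a[fast]=2≠a[slow]=1 write a[1]=2 → slow++,fast++
(s=1,f=3) a[fast]=5≠a[slow]=2 write a[2]=5 → slow++,fast++
(s=2,f=4) a[fast]=5=a[slow] dup → fast++
(s=2,f=5) a[fast]=8≠a[slow]=5 write a[3]=8 → slow++,fast++
(s=3,f=6) a[fast]=9≠a[slow]=8 write a[4]=9 → slow++,fast++
(s=4,f=7) a[fast]=12≠a[slow]=9 write a[5]=12 → slow++,fast++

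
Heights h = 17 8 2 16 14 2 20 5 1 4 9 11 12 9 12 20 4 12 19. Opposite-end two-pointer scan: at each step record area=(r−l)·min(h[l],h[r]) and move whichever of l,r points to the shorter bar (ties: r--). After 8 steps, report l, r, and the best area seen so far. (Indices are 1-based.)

[1,19] min(17,19)*18=306 best=306 * → l++
[2,19] min(8,19)*17=136 best=306 → l++
[3,19] min(2,19)*16=32 best=306 → l++
[4,19] min(16,19)*15=240 best=306 → l++
[5,19] min(14,19)*14=196 best=306 → l++
[6,19] min(2,19)*13=26 best=306 → l++
[7,19] min(20,19)*12=228 best=306 → r--
[7,18] min(20,12)*11=132 best=306 → r--

l=7, r=17, best area=306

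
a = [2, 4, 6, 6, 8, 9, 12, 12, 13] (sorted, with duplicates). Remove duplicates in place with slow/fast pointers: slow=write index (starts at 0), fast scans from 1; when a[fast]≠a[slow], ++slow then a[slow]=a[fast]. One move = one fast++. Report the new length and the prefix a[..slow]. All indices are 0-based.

length 7; prefix = [2, 4, 6, 8, 9, 12, 13]

(s=0,f=1) a[fast]=4≠a[slow]=2 write a[1]=4 → slow++,fast++
(s=1,f=2) a[fast]=6≠a[slow]=4 write a[2]=6 → slow++,fast++
(s=2,f=3) a[fast]=6=a[slow] dup → fast++
(s=2,f=4) a[fast]=8≠a[slow]=6 write a[3]=8 → slow++,fast++
(s=3,f=5) a[fast]=9≠a[slow]=8 write a[4]=9 → slow++,fast++
(s=4,f=6) a[fast]=12≠a[slow]=9 write a[5]=12 → slow++,fast++
(s=5,f=7) a[fast]=12=a[slow] dup → fast++
(s=5,f=8) a[fast]=13≠a[slow]=12 write a[6]=13 → slow++,fast++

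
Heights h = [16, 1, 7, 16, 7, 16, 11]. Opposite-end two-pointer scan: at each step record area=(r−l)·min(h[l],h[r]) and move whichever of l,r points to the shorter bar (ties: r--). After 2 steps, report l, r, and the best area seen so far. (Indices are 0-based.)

l=0, r=4, best area=80

[0,6] min(16,11)*6=66 best=66 * → r--
[0,5] min(16,16)*5=80 best=80 * → r--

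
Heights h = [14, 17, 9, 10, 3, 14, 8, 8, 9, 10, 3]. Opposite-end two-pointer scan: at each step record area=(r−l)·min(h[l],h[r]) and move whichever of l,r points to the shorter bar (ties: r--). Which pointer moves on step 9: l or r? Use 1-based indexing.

r

l=1 r=11: min(14,3)*10=30 best=30 *, r--
l=1 r=10: min(14,10)*9=90 best=90 *, r--
l=1 r=9: min(14,9)*8=72 best=90, r--
l=1 r=8: min(14,8)*7=56 best=90, r--
l=1 r=7: min(14,8)*6=48 best=90, r--
l=1 r=6: min(14,14)*5=70 best=90, r--
l=1 r=5: min(14,3)*4=12 best=90, r--
l=1 r=4: min(14,10)*3=30 best=90, r--
l=1 r=3: min(14,9)*2=18 best=90, r--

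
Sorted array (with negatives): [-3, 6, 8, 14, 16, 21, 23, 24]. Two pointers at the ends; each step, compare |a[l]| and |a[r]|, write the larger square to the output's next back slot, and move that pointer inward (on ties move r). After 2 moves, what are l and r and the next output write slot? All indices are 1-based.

l=1, r=6, next write slot=6

l=1 r=8: |-3|<=|24| out[8]=576, r--
l=1 r=7: |-3|<=|23| out[7]=529, r--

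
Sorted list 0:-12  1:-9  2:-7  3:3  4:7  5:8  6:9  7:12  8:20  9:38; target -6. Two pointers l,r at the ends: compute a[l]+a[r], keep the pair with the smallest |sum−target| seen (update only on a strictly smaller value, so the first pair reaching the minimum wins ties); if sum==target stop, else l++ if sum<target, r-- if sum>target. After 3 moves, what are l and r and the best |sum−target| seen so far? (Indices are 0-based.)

l=0, r=6, best |Δ|=6

l=0 r=9: -12+38=26 d=32 *, r--
l=0 r=8: -12+20=8 d=14 *, r--
l=0 r=7: -12+12=0 d=6 *, r--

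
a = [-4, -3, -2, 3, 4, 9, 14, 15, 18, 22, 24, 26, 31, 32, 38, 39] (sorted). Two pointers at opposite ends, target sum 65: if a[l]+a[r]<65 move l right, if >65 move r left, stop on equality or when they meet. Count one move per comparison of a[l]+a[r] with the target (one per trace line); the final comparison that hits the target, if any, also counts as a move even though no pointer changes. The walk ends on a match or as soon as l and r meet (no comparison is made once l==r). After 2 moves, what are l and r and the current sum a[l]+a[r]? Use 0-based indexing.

[0,15] -4+39=35 <65 → l++
[1,15] -3+39=36 <65 → l++

l=2, r=15, sum=37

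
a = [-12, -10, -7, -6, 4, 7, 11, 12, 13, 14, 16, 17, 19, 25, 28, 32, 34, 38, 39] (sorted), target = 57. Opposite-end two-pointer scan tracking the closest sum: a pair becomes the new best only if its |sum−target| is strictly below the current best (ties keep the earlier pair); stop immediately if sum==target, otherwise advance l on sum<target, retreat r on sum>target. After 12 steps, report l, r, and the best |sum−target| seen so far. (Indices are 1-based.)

l=13, r=19, best |Δ|=1

[1,19] -12+39=27 d=30 * → l++
[2,19] -10+39=29 d=28 * → l++
[3,19] -7+39=32 d=25 * → l++
[4,19] -6+39=33 d=24 * → l++
[5,19] 4+39=43 d=14 * → l++
[6,19] 7+39=46 d=11 * → l++
[7,19] 11+39=50 d=7 * → l++
[8,19] 12+39=51 d=6 * → l++
[9,19] 13+39=52 d=5 * → l++
[10,19] 14+39=53 d=4 * → l++
[11,19] 16+39=55 d=2 * → l++
[12,19] 17+39=56 d=1 * → l++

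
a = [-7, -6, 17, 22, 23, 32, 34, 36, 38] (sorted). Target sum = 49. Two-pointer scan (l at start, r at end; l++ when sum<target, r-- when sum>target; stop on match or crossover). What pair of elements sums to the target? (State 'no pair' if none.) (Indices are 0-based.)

[0,8] -7+38=31 <49 → l++
[1,8] -6+38=32 <49 → l++
[2,8] 17+38=55 >49 → r--
[2,7] 17+36=53 >49 → r--
[2,6] 17+34=51 >49 → r--
[2,5] 17+32=49 → found

(17, 32)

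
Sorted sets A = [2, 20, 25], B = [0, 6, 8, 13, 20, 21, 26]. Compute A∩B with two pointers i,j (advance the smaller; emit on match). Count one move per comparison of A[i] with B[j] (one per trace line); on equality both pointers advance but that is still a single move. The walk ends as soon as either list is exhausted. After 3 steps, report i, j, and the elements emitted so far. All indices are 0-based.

i=1, j=2, emitted=[]

[i=0,j=0] 2>0 → j++
[i=0,j=1] 2<6 → i++
[i=1,j=1] 20>6 → j++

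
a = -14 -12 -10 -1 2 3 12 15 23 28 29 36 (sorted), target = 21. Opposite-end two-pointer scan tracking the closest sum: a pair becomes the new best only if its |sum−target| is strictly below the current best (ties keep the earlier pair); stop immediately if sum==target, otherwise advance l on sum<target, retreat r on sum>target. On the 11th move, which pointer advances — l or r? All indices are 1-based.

[1,12] -14+36=22 d=1 * → r--
[1,11] -14+29=15 d=6 → l++
[2,11] -12+29=17 d=4 → l++
[3,11] -10+29=19 d=2 → l++
[4,11] -1+29=28 d=7 → r--
[4,10] -1+28=27 d=6 → r--
[4,9] -1+23=22 d=1 → r--
[4,8] -1+15=14 d=7 → l++
[5,8] 2+15=17 d=4 → l++
[6,8] 3+15=18 d=3 → l++
[7,8] 12+15=27 d=6 → r--

r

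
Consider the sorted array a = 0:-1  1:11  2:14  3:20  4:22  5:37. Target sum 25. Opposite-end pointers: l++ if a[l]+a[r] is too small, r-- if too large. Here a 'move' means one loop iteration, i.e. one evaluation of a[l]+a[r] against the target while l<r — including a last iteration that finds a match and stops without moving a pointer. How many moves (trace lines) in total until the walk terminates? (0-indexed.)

[0,5] -1+37=36 >25 → r--
[0,4] -1+22=21 <25 → l++
[1,4] 11+22=33 >25 → r--
[1,3] 11+20=31 >25 → r--
[1,2] 11+14=25 → found

5 moves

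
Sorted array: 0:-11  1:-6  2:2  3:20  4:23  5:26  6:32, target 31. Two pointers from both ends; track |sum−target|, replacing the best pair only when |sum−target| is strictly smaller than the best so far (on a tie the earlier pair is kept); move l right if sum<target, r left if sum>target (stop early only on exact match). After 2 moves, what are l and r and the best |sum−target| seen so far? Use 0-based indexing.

l=2, r=6, best |Δ|=5

[0,6] -11+32=21 d=10 * → l++
[1,6] -6+32=26 d=5 * → l++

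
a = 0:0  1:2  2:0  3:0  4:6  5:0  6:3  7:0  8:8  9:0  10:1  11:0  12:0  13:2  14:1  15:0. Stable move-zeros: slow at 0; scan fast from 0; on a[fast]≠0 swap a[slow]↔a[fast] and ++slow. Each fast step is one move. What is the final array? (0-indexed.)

[2, 6, 3, 8, 1, 2, 1, 0, 0, 0, 0, 0, 0, 0, 0, 0]

(s=0,f=0) a[fast]=0 → fast++
(s=0,f=1) a[fast]=2≠0 swap→a[0]=2 → slow++,fast++
(s=1,f=2) a[fast]=0 → fast++
(s=1,f=3) a[fast]=0 → fast++
(s=1,f=4) a[fast]=6≠0 swap→a[1]=6 → slow++,fast++
(s=2,f=5) a[fast]=0 → fast++
(s=2,f=6) a[fast]=3≠0 swap→a[2]=3 → slow++,fast++
(s=3,f=7) a[fast]=0 → fast++
(s=3,f=8) a[fast]=8≠0 swap→a[3]=8 → slow++,fast++
(s=4,f=9) a[fast]=0 → fast++
(s=4,f=10) a[fast]=1≠0 swap→a[4]=1 → slow++,fast++
(s=5,f=11) a[fast]=0 → fast++
(s=5,f=12) a[fast]=0 → fast++
(s=5,f=13) a[fast]=2≠0 swap→a[5]=2 → slow++,fast++
(s=6,f=14) a[fast]=1≠0 swap→a[6]=1 → slow++,fast++
(s=7,f=15) a[fast]=0 → fast++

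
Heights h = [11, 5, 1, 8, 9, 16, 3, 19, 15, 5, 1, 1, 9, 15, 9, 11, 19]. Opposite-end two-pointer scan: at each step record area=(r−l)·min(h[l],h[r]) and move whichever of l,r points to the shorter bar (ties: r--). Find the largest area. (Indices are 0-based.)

max area = 176

l=0 r=16: min(11,19)*16=176 best=176 *, l++
l=1 r=16: min(5,19)*15=75 best=176, l++
l=2 r=16: min(1,19)*14=14 best=176, l++
l=3 r=16: min(8,19)*13=104 best=176, l++
l=4 r=16: min(9,19)*12=108 best=176, l++
l=5 r=16: min(16,19)*11=176 best=176, l++
l=6 r=16: min(3,19)*10=30 best=176, l++
l=7 r=16: min(19,19)*9=171 best=176, r--
l=7 r=15: min(19,11)*8=88 best=176, r--
l=7 r=14: min(19,9)*7=63 best=176, r--
l=7 r=13: min(19,15)*6=90 best=176, r--
l=7 r=12: min(19,9)*5=45 best=176, r--
l=7 r=11: min(19,1)*4=4 best=176, r--
l=7 r=10: min(19,1)*3=3 best=176, r--
l=7 r=9: min(19,5)*2=10 best=176, r--
l=7 r=8: min(19,15)*1=15 best=176, r--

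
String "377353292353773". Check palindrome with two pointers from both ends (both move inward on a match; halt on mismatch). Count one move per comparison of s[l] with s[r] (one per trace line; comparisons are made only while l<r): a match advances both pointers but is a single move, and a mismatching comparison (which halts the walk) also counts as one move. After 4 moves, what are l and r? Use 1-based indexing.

[1,15] '3'=='3' → l++,r--
[2,14] '7'=='7' → l++,r--
[3,13] '7'=='7' → l++,r--
[4,12] '3'=='3' → l++,r--

l=5, r=11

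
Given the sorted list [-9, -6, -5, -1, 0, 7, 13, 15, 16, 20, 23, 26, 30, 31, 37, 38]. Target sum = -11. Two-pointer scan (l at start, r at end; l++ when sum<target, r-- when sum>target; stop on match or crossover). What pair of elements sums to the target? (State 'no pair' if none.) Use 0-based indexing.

(-6, -5)

[0,15] -9+38=29 >-11 → r--
[0,14] -9+37=28 >-11 → r--
[0,13] -9+31=22 >-11 → r--
[0,12] -9+30=21 >-11 → r--
[0,11] -9+26=17 >-11 → r--
[0,10] -9+23=14 >-11 → r--
[0,9] -9+20=11 >-11 → r--
[0,8] -9+16=7 >-11 → r--
[0,7] -9+15=6 >-11 → r--
[0,6] -9+13=4 >-11 → r--
[0,5] -9+7=-2 >-11 → r--
[0,4] -9+0=-9 >-11 → r--
[0,3] -9+-1=-10 >-11 → r--
[0,2] -9+-5=-14 <-11 → l++
[1,2] -6+-5=-11 → found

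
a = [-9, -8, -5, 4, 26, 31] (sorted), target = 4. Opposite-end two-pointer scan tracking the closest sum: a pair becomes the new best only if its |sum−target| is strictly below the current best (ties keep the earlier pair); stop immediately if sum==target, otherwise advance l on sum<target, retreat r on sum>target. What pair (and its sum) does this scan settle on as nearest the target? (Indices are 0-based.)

[0,5] -9+31=22 d=18 * → r--
[0,4] -9+26=17 d=13 * → r--
[0,3] -9+4=-5 d=9 * → l++
[1,3] -8+4=-4 d=8 * → l++
[2,3] -5+4=-1 d=5 * → l++

pair (-5, 4) with sum -1 (|Δ|=5)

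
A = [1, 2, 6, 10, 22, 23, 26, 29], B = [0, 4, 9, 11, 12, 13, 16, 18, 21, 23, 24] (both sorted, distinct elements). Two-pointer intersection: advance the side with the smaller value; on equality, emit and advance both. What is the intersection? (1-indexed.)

intersection = [23]

[i=1,j=1] 1>0 → j++
[i=1,j=2] 1<4 → i++
[i=2,j=2] 2<4 → i++
[i=3,j=2] 6>4 → j++
[i=3,j=3] 6<9 → i++
[i=4,j=3] 10>9 → j++
[i=4,j=4] 10<11 → i++
[i=5,j=4] 22>11 → j++
[i=5,j=5] 22>12 → j++
[i=5,j=6] 22>13 → j++
[i=5,j=7] 22>16 → j++
[i=5,j=8] 22>18 → j++
[i=5,j=9] 22>21 → j++
[i=5,j=10] 22<23 → i++
[i=6,j=10] 23==23 emit → i++,j++
[i=7,j=11] 26>24 → j++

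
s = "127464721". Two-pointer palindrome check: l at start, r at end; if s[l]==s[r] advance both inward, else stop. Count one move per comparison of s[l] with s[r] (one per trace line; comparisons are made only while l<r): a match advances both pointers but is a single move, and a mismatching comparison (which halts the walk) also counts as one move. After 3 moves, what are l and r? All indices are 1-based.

l=4, r=6

l=1 r=9: '1'=='1', l++,r--
l=2 r=8: '2'=='2', l++,r--
l=3 r=7: '7'=='7', l++,r--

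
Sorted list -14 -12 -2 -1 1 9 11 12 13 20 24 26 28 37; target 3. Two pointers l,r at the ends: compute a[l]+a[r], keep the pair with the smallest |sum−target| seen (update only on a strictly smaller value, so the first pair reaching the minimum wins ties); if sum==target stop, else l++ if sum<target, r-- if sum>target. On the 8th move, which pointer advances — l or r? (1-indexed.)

[1,14] -14+37=23 d=20 * → r--
[1,13] -14+28=14 d=11 * → r--
[1,12] -14+26=12 d=9 * → r--
[1,11] -14+24=10 d=7 * → r--
[1,10] -14+20=6 d=3 * → r--
[1,9] -14+13=-1 d=4 → l++
[2,9] -12+13=1 d=2 * → l++
[3,9] -2+13=11 d=8 → r--

r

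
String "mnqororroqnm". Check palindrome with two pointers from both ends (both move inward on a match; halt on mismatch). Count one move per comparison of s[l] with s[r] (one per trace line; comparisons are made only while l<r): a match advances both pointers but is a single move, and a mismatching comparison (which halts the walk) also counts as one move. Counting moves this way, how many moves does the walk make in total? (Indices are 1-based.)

6 moves

[1,12] 'm'=='m' → l++,r--
[2,11] 'n'=='n' → l++,r--
[3,10] 'q'=='q' → l++,r--
[4,9] 'o'=='o' → l++,r--
[5,8] 'r'=='r' → l++,r--
[6,7] 'o'!='r' → stop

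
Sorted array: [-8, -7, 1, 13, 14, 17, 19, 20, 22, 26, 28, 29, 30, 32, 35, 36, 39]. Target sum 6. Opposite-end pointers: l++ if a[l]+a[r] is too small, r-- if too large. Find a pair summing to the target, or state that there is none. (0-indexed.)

l=0 r=16: -8+39=31 >6, r--
l=0 r=15: -8+36=28 >6, r--
l=0 r=14: -8+35=27 >6, r--
l=0 r=13: -8+32=24 >6, r--
l=0 r=12: -8+30=22 >6, r--
l=0 r=11: -8+29=21 >6, r--
l=0 r=10: -8+28=20 >6, r--
l=0 r=9: -8+26=18 >6, r--
l=0 r=8: -8+22=14 >6, r--
l=0 r=7: -8+20=12 >6, r--
l=0 r=6: -8+19=11 >6, r--
l=0 r=5: -8+17=9 >6, r--
l=0 r=4: -8+14=6, found

(-8, 14)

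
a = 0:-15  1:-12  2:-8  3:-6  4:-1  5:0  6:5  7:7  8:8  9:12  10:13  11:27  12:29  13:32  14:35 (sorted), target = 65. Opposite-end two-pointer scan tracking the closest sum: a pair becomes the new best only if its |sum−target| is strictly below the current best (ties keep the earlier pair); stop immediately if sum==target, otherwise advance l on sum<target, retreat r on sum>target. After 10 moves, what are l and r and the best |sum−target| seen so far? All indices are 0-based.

[0,14] -15+35=20 d=45 * → l++
[1,14] -12+35=23 d=42 * → l++
[2,14] -8+35=27 d=38 * → l++
[3,14] -6+35=29 d=36 * → l++
[4,14] -1+35=34 d=31 * → l++
[5,14] 0+35=35 d=30 * → l++
[6,14] 5+35=40 d=25 * → l++
[7,14] 7+35=42 d=23 * → l++
[8,14] 8+35=43 d=22 * → l++
[9,14] 12+35=47 d=18 * → l++

l=10, r=14, best |Δ|=18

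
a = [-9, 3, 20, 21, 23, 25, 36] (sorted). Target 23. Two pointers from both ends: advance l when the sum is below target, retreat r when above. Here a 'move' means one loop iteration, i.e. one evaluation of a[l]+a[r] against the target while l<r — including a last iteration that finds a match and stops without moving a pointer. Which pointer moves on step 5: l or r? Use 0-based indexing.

l=0 r=6: -9+36=27 >23, r--
l=0 r=5: -9+25=16 <23, l++
l=1 r=5: 3+25=28 >23, r--
l=1 r=4: 3+23=26 >23, r--
l=1 r=3: 3+21=24 >23, r--

r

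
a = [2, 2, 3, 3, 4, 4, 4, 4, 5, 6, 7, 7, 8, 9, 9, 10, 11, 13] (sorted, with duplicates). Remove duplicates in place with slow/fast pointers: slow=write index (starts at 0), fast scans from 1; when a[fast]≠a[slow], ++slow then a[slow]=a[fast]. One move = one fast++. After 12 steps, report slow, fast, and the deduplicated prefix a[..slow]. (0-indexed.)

slow=0 fast=1: a[fast]=2=a[slow] dup, fast++
slow=0 fast=2: a[fast]=3≠a[slow]=2 write a[1]=3, slow++,fast++
slow=1 fast=3: a[fast]=3=a[slow] dup, fast++
slow=1 fast=4: a[fast]=4≠a[slow]=3 write a[2]=4, slow++,fast++
slow=2 fast=5: a[fast]=4=a[slow] dup, fast++
slow=2 fast=6: a[fast]=4=a[slow] dup, fast++
slow=2 fast=7: a[fast]=4=a[slow] dup, fast++
slow=2 fast=8: a[fast]=5≠a[slow]=4 write a[3]=5, slow++,fast++
slow=3 fast=9: a[fast]=6≠a[slow]=5 write a[4]=6, slow++,fast++
slow=4 fast=10: a[fast]=7≠a[slow]=6 write a[5]=7, slow++,fast++
slow=5 fast=11: a[fast]=7=a[slow] dup, fast++
slow=5 fast=12: a[fast]=8≠a[slow]=7 write a[6]=8, slow++,fast++

slow=6, fast=13, prefix=[2, 3, 4, 5, 6, 7, 8]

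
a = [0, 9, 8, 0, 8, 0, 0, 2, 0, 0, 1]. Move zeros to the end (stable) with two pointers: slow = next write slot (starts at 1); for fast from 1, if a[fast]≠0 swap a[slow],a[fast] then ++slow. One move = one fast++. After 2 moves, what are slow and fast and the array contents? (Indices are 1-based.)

(s=1,f=1) a[fast]=0 → fast++
(s=1,f=2) a[fast]=9≠0 swap→a[1]=9 → slow++,fast++

slow=2, fast=3, a=[9, 0, 8, 0, 8, 0, 0, 2, 0, 0, 1]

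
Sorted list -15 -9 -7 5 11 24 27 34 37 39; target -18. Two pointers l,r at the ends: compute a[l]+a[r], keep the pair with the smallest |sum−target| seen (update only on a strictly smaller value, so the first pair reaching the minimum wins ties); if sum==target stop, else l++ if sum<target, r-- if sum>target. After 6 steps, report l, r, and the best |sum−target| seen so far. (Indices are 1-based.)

l=1, r=4, best |Δ|=14

[1,10] -15+39=24 d=42 * → r--
[1,9] -15+37=22 d=40 * → r--
[1,8] -15+34=19 d=37 * → r--
[1,7] -15+27=12 d=30 * → r--
[1,6] -15+24=9 d=27 * → r--
[1,5] -15+11=-4 d=14 * → r--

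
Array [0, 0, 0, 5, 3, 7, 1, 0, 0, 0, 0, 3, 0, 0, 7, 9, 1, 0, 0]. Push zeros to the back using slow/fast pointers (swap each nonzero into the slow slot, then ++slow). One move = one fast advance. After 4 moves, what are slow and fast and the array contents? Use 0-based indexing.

slow=1, fast=4, a=[5, 0, 0, 0, 3, 7, 1, 0, 0, 0, 0, 3, 0, 0, 7, 9, 1, 0, 0]

(s=0,f=0) a[fast]=0 → fast++
(s=0,f=1) a[fast]=0 → fast++
(s=0,f=2) a[fast]=0 → fast++
(s=0,f=3) a[fast]=5≠0 swap→a[0]=5 → slow++,fast++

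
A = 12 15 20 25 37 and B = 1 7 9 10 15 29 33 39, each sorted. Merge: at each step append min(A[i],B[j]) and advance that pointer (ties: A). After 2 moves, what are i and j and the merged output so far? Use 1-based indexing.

i=1, j=3, merged so far=[1, 7]

[i=1,j=1] A[i]=12>B[j]=1 take 1 → j++
[i=1,j=2] A[i]=12>B[j]=7 take 7 → j++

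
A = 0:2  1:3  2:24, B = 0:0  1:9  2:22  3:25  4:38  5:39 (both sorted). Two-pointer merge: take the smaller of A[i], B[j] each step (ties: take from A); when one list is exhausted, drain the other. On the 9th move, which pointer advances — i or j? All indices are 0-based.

j

i=0 j=0: A[i]=2>B[j]=0 take 0, j++
i=0 j=1: A[i]=2<=B[j]=9 take 2, i++
i=1 j=1: A[i]=3<=B[j]=9 take 3, i++
i=2 j=1: A[i]=24>B[j]=9 take 9, j++
i=2 j=2: A[i]=24>B[j]=22 take 22, j++
i=2 j=3: A[i]=24<=B[j]=25 take 24, i++
i=3 j=3: A done, take B[j]=25, j++
i=3 j=4: A done, take B[j]=38, j++
i=3 j=5: A done, take B[j]=39, j++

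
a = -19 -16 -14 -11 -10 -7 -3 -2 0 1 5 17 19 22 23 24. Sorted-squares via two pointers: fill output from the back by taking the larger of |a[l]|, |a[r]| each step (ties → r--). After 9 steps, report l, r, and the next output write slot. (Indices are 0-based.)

l=4, r=10, next write slot=6

[0,15] |-19|<=|24| out[15]=576 → r--
[0,14] |-19|<=|23| out[14]=529 → r--
[0,13] |-19|<=|22| out[13]=484 → r--
[0,12] |-19|<=|19| out[12]=361 → r--
[0,11] |-19|>|17| out[11]=361 → l++
[1,11] |-16|<=|17| out[10]=289 → r--
[1,10] |-16|>|5| out[9]=256 → l++
[2,10] |-14|>|5| out[8]=196 → l++
[3,10] |-11|>|5| out[7]=121 → l++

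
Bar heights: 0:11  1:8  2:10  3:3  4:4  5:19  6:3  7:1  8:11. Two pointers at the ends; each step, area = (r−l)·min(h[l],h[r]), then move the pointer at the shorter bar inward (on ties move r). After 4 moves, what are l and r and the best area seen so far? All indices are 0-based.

l=1, r=5, best area=88

l=0 r=8: min(11,11)*8=88 best=88 *, r--
l=0 r=7: min(11,1)*7=7 best=88, r--
l=0 r=6: min(11,3)*6=18 best=88, r--
l=0 r=5: min(11,19)*5=55 best=88, l++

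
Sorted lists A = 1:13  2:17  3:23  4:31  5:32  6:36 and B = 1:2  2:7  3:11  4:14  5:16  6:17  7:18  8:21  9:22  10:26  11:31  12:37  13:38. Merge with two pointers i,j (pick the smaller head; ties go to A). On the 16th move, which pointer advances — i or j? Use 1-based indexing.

i

[i=1,j=1] A[i]=13>B[j]=2 take 2 → j++
[i=1,j=2] A[i]=13>B[j]=7 take 7 → j++
[i=1,j=3] A[i]=13>B[j]=11 take 11 → j++
[i=1,j=4] A[i]=13<=B[j]=14 take 13 → i++
[i=2,j=4] A[i]=17>B[j]=14 take 14 → j++
[i=2,j=5] A[i]=17>B[j]=16 take 16 → j++
[i=2,j=6] A[i]=17<=B[j]=17 take 17 → i++
[i=3,j=6] A[i]=23>B[j]=17 take 17 → j++
[i=3,j=7] A[i]=23>B[j]=18 take 18 → j++
[i=3,j=8] A[i]=23>B[j]=21 take 21 → j++
[i=3,j=9] A[i]=23>B[j]=22 take 22 → j++
[i=3,j=10] A[i]=23<=B[j]=26 take 23 → i++
[i=4,j=10] A[i]=31>B[j]=26 take 26 → j++
[i=4,j=11] A[i]=31<=B[j]=31 take 31 → i++
[i=5,j=11] A[i]=32>B[j]=31 take 31 → j++
[i=5,j=12] A[i]=32<=B[j]=37 take 32 → i++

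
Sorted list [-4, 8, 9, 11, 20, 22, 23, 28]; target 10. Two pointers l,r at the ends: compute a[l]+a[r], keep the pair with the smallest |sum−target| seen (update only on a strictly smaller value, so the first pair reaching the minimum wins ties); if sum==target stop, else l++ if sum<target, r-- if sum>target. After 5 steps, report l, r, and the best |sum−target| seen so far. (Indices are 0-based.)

[0,7] -4+28=24 d=14 * → r--
[0,6] -4+23=19 d=9 * → r--
[0,5] -4+22=18 d=8 * → r--
[0,4] -4+20=16 d=6 * → r--
[0,3] -4+11=7 d=3 * → l++

l=1, r=3, best |Δ|=3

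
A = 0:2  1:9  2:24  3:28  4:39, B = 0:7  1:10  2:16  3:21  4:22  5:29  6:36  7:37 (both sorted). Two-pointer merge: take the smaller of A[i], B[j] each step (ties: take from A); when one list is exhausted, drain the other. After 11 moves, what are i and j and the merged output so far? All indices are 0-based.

i=4, j=7, merged so far=[2, 7, 9, 10, 16, 21, 22, 24, 28, 29, 36]

i=0 j=0: A[i]=2<=B[j]=7 take 2, i++
i=1 j=0: A[i]=9>B[j]=7 take 7, j++
i=1 j=1: A[i]=9<=B[j]=10 take 9, i++
i=2 j=1: A[i]=24>B[j]=10 take 10, j++
i=2 j=2: A[i]=24>B[j]=16 take 16, j++
i=2 j=3: A[i]=24>B[j]=21 take 21, j++
i=2 j=4: A[i]=24>B[j]=22 take 22, j++
i=2 j=5: A[i]=24<=B[j]=29 take 24, i++
i=3 j=5: A[i]=28<=B[j]=29 take 28, i++
i=4 j=5: A[i]=39>B[j]=29 take 29, j++
i=4 j=6: A[i]=39>B[j]=36 take 36, j++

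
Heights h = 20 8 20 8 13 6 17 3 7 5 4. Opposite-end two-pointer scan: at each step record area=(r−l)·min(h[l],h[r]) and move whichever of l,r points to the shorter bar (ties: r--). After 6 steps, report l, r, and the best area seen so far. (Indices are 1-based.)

l=1, r=5, best area=102

[1,11] min(20,4)*10=40 best=40 * → r--
[1,10] min(20,5)*9=45 best=45 * → r--
[1,9] min(20,7)*8=56 best=56 * → r--
[1,8] min(20,3)*7=21 best=56 → r--
[1,7] min(20,17)*6=102 best=102 * → r--
[1,6] min(20,6)*5=30 best=102 → r--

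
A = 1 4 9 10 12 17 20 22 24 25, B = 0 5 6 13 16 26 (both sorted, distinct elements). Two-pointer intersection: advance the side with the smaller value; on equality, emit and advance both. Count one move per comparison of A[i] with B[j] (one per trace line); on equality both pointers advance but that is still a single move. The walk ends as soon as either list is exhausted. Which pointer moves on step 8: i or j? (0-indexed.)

i

i=0 j=0: 1>0, j++
i=0 j=1: 1<5, i++
i=1 j=1: 4<5, i++
i=2 j=1: 9>5, j++
i=2 j=2: 9>6, j++
i=2 j=3: 9<13, i++
i=3 j=3: 10<13, i++
i=4 j=3: 12<13, i++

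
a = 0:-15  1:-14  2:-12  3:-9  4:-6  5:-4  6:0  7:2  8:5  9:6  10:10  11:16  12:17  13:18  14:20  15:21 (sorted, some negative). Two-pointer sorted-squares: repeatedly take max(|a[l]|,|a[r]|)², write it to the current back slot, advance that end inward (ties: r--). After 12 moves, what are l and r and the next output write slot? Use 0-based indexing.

l=5, r=8, next write slot=3

[0,15] |-15|<=|21| out[15]=441 → r--
[0,14] |-15|<=|20| out[14]=400 → r--
[0,13] |-15|<=|18| out[13]=324 → r--
[0,12] |-15|<=|17| out[12]=289 → r--
[0,11] |-15|<=|16| out[11]=256 → r--
[0,10] |-15|>|10| out[10]=225 → l++
[1,10] |-14|>|10| out[9]=196 → l++
[2,10] |-12|>|10| out[8]=144 → l++
[3,10] |-9|<=|10| out[7]=100 → r--
[3,9] |-9|>|6| out[6]=81 → l++
[4,9] |-6|<=|6| out[5]=36 → r--
[4,8] |-6|>|5| out[4]=36 → l++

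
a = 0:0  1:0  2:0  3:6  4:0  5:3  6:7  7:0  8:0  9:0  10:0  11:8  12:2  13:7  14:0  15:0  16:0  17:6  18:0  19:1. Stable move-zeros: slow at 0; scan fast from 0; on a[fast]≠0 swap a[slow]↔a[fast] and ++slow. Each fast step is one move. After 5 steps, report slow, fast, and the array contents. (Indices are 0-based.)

slow=0 fast=0: a[fast]=0, fast++
slow=0 fast=1: a[fast]=0, fast++
slow=0 fast=2: a[fast]=0, fast++
slow=0 fast=3: a[fast]=6≠0 swap→a[0]=6, slow++,fast++
slow=1 fast=4: a[fast]=0, fast++

slow=1, fast=5, a=[6, 0, 0, 0, 0, 3, 7, 0, 0, 0, 0, 8, 2, 7, 0, 0, 0, 6, 0, 1]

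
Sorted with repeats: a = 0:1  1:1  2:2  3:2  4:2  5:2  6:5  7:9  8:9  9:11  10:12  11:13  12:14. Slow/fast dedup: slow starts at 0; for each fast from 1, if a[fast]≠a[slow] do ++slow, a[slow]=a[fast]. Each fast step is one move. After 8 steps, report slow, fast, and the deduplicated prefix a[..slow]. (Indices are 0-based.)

(s=0,f=1) a[fast]=1=a[slow] dup → fast++
(s=0,f=2) a[fast]=2≠a[slow]=1 write a[1]=2 → slow++,fast++
(s=1,f=3) a[fast]=2=a[slow] dup → fast++
(s=1,f=4) a[fast]=2=a[slow] dup → fast++
(s=1,f=5) a[fast]=2=a[slow] dup → fast++
(s=1,f=6) a[fast]=5≠a[slow]=2 write a[2]=5 → slow++,fast++
(s=2,f=7) a[fast]=9≠a[slow]=5 write a[3]=9 → slow++,fast++
(s=3,f=8) a[fast]=9=a[slow] dup → fast++

slow=3, fast=9, prefix=[1, 2, 5, 9]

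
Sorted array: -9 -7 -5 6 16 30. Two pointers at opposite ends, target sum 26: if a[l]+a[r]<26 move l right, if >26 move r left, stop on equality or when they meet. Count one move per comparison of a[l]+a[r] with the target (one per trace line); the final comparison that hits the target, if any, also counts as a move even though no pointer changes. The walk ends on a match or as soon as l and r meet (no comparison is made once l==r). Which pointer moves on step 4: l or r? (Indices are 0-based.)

l=0 r=5: -9+30=21 <26, l++
l=1 r=5: -7+30=23 <26, l++
l=2 r=5: -5+30=25 <26, l++
l=3 r=5: 6+30=36 >26, r--

r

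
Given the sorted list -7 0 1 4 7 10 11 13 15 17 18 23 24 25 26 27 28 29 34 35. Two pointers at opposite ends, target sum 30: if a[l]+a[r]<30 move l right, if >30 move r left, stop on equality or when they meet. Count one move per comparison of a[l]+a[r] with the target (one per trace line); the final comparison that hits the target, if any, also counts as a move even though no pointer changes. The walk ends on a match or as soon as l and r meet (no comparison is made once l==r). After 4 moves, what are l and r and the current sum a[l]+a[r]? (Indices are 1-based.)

l=3, r=18, sum=30

l=1 r=20: -7+35=28 <30, l++
l=2 r=20: 0+35=35 >30, r--
l=2 r=19: 0+34=34 >30, r--
l=2 r=18: 0+29=29 <30, l++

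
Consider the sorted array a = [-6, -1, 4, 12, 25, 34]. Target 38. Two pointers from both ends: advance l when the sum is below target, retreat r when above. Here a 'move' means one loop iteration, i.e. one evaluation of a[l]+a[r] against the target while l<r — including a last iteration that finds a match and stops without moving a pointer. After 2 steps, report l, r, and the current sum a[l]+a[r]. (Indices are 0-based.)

[0,5] -6+34=28 <38 → l++
[1,5] -1+34=33 <38 → l++

l=2, r=5, sum=38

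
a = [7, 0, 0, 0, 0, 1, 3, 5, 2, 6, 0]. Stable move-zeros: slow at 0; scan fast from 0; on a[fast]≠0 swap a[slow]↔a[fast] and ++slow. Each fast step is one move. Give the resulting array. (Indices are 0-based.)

[7, 1, 3, 5, 2, 6, 0, 0, 0, 0, 0]

slow=0 fast=0: a[fast]=7≠0 swap→a[0]=7, slow++,fast++
slow=1 fast=1: a[fast]=0, fast++
slow=1 fast=2: a[fast]=0, fast++
slow=1 fast=3: a[fast]=0, fast++
slow=1 fast=4: a[fast]=0, fast++
slow=1 fast=5: a[fast]=1≠0 swap→a[1]=1, slow++,fast++
slow=2 fast=6: a[fast]=3≠0 swap→a[2]=3, slow++,fast++
slow=3 fast=7: a[fast]=5≠0 swap→a[3]=5, slow++,fast++
slow=4 fast=8: a[fast]=2≠0 swap→a[4]=2, slow++,fast++
slow=5 fast=9: a[fast]=6≠0 swap→a[5]=6, slow++,fast++
slow=6 fast=10: a[fast]=0, fast++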